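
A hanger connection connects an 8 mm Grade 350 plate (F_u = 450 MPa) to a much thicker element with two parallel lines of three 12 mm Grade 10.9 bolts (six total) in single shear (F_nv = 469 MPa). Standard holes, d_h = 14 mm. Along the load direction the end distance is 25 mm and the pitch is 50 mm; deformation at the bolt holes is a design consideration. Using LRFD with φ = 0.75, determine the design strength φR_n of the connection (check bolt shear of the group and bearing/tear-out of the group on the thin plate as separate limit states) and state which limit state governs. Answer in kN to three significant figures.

239 kN (bolt shear governs)

Bolt shear: A_b = π·12²/4 = 113.1 mm²; R_n = 469 × 113.1 × 6 × 1 / 1000 = 318.3 kN → 0.75 × 318.3 = 239 kN.
Bearing (1.2 l_c t F_u ≤ 2.4 d t F_u): upper limit = 2.4·12·8·450 / 1000 = 103.7 kN.
  Edge l_c = 25 − 14/2 = 18 → r_n = 77.76 kN; interior l_c = 50 − 14 = 36 → r_n = 103.7 kN.
  R_n,bearing = 2·77.76 + 4·103.7 = 570.2 kN → 0.75 × 570.2 = 428 kN.
Bolt shear governs: 239 kN.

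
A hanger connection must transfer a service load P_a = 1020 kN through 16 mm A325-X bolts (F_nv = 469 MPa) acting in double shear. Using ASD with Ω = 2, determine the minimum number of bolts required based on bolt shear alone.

A_b = π·16²/4 = 201.1 mm².
Per-bolt allowable strength R_n/Ω = 469 × 201.1 × 2 / 1000 / 2 = 94.3 kN.
n ≥ 1020 / 94.3 = 10.82 → use 11 bolts.

11 bolts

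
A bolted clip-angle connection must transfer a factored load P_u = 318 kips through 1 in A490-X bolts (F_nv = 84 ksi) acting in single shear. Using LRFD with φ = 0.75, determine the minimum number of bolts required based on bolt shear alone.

A_b = π·1²/4 = 0.7854 in².
Per-bolt design strength φR_n = 0.75 × 84 × 0.7854 × 1 = 49.48 kips.
n ≥ 318 / 49.48 = 6.427 → use 7 bolts.

7 bolts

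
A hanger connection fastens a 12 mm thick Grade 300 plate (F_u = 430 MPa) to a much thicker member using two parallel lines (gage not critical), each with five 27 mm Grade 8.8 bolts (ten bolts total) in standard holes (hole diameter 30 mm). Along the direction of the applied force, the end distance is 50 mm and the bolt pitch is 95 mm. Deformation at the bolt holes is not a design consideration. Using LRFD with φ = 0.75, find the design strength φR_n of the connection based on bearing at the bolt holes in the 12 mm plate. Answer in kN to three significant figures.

Per bolt r_n = 1.5 l_c t F_u ≤ 3.0 d t F_u; upper limit = 3.0 × 27 × 12 × 430 / 1000 = 418 kN.
Edge bolt: l_c = 50 − 30/2 = 35 mm → 1.5 × 35 × 12 × 430 / 1000 = 270.9 → r_n = 270.9 kN.
Interior bolts: l_c = 95 − 30 = 65 mm → 1.5 × 65 × 12 × 430 / 1000 = 503.1 → r_n = 418 kN.
R_n = 2 × 270.9 + 8 × 418 = 3885 kN.
Design strength φR_n = 0.75 × 3885 = 2910 kN.

2910 kN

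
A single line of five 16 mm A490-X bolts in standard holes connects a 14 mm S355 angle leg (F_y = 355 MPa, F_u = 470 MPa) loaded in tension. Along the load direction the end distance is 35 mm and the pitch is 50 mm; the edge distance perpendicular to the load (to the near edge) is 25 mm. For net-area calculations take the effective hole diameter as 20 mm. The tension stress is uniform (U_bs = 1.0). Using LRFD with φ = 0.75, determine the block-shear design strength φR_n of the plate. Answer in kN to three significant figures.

503 kN

Shear plane L_v = 35 + 4·50 = 235 mm; A_gv = 235 × 14 = 3290 mm².
A_nv = (235 − 4.5·20) × 14 = 2030 mm².
A_nt = (25 − 0.5·20) × 14 = 210 mm².
0.6 F_u A_nv = 572.5 kN; 0.6 F_y A_gv = 700.8 kN → shear rupture governs the shear term.
R_n = 572.5 + 1.0 × 470 × 210 / 1000 = 671.2 kN.
Design strength φR_n = 0.75 × 671.2 = 503 kN.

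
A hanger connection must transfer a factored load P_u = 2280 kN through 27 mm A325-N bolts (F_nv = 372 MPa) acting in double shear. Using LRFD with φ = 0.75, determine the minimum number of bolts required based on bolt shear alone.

A_b = π·27²/4 = 572.6 mm².
Per-bolt design strength φR_n = 0.75 × 372 × 572.6 × 2 / 1000 = 319.5 kN.
n ≥ 2280 / 319.5 = 7.136 → use 8 bolts.

8 bolts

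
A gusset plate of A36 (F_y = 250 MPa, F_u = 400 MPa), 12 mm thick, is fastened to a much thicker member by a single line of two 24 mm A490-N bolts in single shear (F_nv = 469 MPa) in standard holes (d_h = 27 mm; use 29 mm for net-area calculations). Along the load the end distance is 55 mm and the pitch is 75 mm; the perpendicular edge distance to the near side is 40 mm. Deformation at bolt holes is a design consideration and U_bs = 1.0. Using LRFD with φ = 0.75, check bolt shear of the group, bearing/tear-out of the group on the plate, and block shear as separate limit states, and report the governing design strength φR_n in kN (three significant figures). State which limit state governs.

Bolt shear: A_b = π·24²/4 = 452.4 mm²; R_n = 469 × 452.4 × 2 × 1 / 1000 = 424.3 kN → 0.75 × 424.3 = 318 kN.
Bearing: edge l_c = 41.5, r_n = 239 kN; interior l_c = 48, r_n = 276.5 kN; R_n = 239 + 1·276.5 = 515.5 kN → 387 kN.
Block shear: A_gv = 1560, A_nv = 1038, A_nt = 306 mm²; R_n = min(0.6F_uA_nv, 0.6F_yA_gv) + U_bs·F_u·A_nt = 356.4 kN → 267 kN.
Block shear governs: 267 kN.

267 kN (block shear governs)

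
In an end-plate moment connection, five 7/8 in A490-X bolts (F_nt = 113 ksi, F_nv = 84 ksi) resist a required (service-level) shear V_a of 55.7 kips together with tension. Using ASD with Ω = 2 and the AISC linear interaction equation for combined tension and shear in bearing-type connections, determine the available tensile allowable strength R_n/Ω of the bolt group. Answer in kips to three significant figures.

A_b = π·0.875²/4 = 0.6013 in²; f_rv = 55.7 / (5 × 0.6013) = 18.53 ksi.
F'_nt = 1.3 F_nt − (Ω F_nt / F_nv) f_rv = 1.3·113 − (2·113/84)·18.53 = 97.06 ksi, capped at F_nt → F'_nt = 97.06 ksi.
R_n = F'_nt · A_b · n = 97.06 × 0.6013 × 5 = 291.8 kips.
Allowable strength R_n/Ω = 291.8 / 2 = 146 kips.

146 kips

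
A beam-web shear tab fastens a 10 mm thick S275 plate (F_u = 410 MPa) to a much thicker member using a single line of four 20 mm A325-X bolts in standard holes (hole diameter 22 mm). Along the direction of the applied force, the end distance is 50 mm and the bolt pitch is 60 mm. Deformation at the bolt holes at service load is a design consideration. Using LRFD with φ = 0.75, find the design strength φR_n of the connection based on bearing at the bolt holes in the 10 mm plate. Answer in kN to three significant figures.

Per bolt r_n = 1.2 l_c t F_u ≤ 2.4 d t F_u; upper limit = 2.4 × 20 × 10 × 410 / 1000 = 196.8 kN.
Edge bolt: l_c = 50 − 22/2 = 39 mm → 1.2 × 39 × 10 × 410 / 1000 = 191.9 → r_n = 191.9 kN.
Interior bolts: l_c = 60 − 22 = 38 mm → 1.2 × 38 × 10 × 410 / 1000 = 187 → r_n = 187 kN.
R_n = 1 × 191.9 + 3 × 187 = 752.8 kN.
Design strength φR_n = 0.75 × 752.8 = 565 kN.

565 kN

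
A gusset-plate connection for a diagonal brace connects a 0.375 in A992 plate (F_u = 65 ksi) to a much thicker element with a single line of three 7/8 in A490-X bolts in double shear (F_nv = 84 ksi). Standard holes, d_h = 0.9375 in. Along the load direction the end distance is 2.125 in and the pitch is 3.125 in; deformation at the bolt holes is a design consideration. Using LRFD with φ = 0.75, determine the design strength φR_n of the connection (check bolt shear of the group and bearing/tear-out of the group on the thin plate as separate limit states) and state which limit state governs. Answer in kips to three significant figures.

Bolt shear: A_b = π·0.875²/4 = 0.6013 in²; R_n = 84 × 0.6013 × 3 × 2 = 303.1 kips → 0.75 × 303.1 = 227 kips.
Bearing (1.2 l_c t F_u ≤ 2.4 d t F_u): upper limit = 2.4·0.875·0.375·65 = 51.19 kips.
  Edge l_c = 2.125 − 0.9375/2 = 1.656 → r_n = 48.45 kips; interior l_c = 3.125 − 0.9375 = 2.188 → r_n = 51.19 kips.
  R_n,bearing = 1·48.45 + 2·51.19 = 150.8 kips → 0.75 × 150.8 = 113 kips.
Bearing governs: 113 kips.

113 kips (bearing governs)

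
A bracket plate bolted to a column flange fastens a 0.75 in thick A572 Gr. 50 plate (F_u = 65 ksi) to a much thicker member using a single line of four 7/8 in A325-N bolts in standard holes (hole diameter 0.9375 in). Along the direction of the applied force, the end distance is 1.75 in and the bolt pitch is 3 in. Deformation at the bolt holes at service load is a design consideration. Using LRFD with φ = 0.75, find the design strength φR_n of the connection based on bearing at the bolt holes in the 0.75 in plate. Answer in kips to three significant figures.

Per bolt r_n = 1.2 l_c t F_u ≤ 2.4 d t F_u; upper limit = 2.4 × 0.875 × 0.75 × 65 = 102.4 kips.
Edge bolt: l_c = 1.75 − 0.9375/2 = 1.281 in → 1.2 × 1.281 × 0.75 × 65 = 74.95 → r_n = 74.95 kips.
Interior bolts: l_c = 3 − 0.9375 = 2.062 in → 1.2 × 2.062 × 0.75 × 65 = 120.7 → r_n = 102.4 kips.
R_n = 1 × 74.95 + 3 × 102.4 = 382.1 kips.
Design strength φR_n = 0.75 × 382.1 = 287 kips.

287 kips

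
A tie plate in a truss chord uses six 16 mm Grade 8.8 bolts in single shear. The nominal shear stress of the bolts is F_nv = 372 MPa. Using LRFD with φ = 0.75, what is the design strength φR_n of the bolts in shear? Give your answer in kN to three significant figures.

A_b = π × 16² / 4 = 201.1 mm².
R_n = F_nv · A_b · n · n_s = 372 × 201.1 × 6 × 1 / 1000 = 448.8 kN.
Design strength φR_n = 0.75 × 448.8 = 337 kN.

337 kN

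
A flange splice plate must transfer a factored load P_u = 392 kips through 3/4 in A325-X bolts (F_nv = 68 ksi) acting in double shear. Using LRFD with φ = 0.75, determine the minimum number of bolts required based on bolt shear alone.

A_b = π·0.75²/4 = 0.4418 in².
Per-bolt design strength φR_n = 0.75 × 68 × 0.4418 × 2 = 45.06 kips.
n ≥ 392 / 45.06 = 8.699 → use 9 bolts.

9 bolts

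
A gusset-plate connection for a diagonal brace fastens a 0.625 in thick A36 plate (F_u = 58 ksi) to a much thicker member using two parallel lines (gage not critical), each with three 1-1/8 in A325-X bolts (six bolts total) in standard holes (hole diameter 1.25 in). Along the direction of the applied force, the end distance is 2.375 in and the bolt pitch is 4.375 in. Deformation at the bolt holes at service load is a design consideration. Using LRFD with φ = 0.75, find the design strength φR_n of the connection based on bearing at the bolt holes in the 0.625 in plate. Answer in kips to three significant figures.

Per bolt r_n = 1.2 l_c t F_u ≤ 2.4 d t F_u; upper limit = 2.4 × 1.125 × 0.625 × 58 = 97.87 kips.
Edge bolt: l_c = 2.375 − 1.25/2 = 1.75 in → 1.2 × 1.75 × 0.625 × 58 = 76.12 → r_n = 76.12 kips.
Interior bolts: l_c = 4.375 − 1.25 = 3.125 in → 1.2 × 3.125 × 0.625 × 58 = 135.9 → r_n = 97.87 kips.
R_n = 2 × 76.12 + 4 × 97.87 = 543.8 kips.
Design strength φR_n = 0.75 × 543.8 = 408 kips.

408 kips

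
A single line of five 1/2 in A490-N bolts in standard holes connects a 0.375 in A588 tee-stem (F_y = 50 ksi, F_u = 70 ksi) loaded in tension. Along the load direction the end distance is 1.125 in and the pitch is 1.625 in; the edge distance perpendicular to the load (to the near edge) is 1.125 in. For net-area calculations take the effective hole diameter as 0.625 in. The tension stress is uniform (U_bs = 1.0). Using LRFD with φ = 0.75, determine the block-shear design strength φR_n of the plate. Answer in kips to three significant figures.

Shear plane L_v = 1.125 + 4·1.625 = 7.625 in; A_gv = 7.625 × 0.375 = 2.859 in².
A_nv = (7.625 − 4.5·0.625) × 0.375 = 1.805 in².
A_nt = (1.125 − 0.5·0.625) × 0.375 = 0.3047 in².
0.6 F_u A_nv = 75.8 kips; 0.6 F_y A_gv = 85.78 kips → shear rupture governs the shear term.
R_n = 75.8 + 1.0 × 70 × 0.3047 = 97.12 kips.
Design strength φR_n = 0.75 × 97.12 = 72.8 kips.

72.8 kips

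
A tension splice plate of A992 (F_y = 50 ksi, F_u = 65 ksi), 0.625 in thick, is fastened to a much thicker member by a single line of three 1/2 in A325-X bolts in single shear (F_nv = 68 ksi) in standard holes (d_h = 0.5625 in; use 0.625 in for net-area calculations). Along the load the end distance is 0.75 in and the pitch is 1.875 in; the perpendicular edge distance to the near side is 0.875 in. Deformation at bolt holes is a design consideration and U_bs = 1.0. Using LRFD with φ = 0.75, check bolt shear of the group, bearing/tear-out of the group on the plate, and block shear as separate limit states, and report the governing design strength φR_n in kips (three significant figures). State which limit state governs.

Bolt shear: A_b = π·0.5²/4 = 0.1963 in²; R_n = 68 × 0.1963 × 3 × 1 = 40.06 kips → 0.75 × 40.06 = 30 kips.
Bearing: edge l_c = 0.4688, r_n = 22.85 kips; interior l_c = 1.312, r_n = 48.75 kips; R_n = 22.85 + 2·48.75 = 120.4 kips → 90.3 kips.
Block shear: A_gv = 2.812, A_nv = 1.836, A_nt = 0.3516 in²; R_n = min(0.6F_uA_nv, 0.6F_yA_gv) + U_bs·F_u·A_nt = 94.45 kips → 70.8 kips.
Bolt shear governs: 30 kips.

30 kips (bolt shear governs)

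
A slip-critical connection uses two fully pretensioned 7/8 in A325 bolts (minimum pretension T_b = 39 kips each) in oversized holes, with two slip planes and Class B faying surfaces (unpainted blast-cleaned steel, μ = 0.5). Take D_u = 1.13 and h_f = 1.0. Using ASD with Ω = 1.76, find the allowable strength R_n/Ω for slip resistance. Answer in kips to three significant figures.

R_n = μ · D_u · h_f · T_b · n_s · n_b = 0.5 × 1.13 × 1.0 × 39 × 2 × 2 = 88.14 kips.
Allowable strength R_n/Ω = 88.14 / 1.76 = 50.1 kips.

50.1 kips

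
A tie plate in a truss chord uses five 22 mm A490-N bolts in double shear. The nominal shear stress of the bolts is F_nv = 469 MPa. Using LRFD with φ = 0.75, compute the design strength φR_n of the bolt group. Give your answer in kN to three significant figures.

A_b = π × 22² / 4 = 380.1 mm².
R_n = F_nv · A_b · n · n_s = 469 × 380.1 × 5 × 2 / 1000 = 1783 kN.
Design strength φR_n = 0.75 × 1783 = 1340 kN.

1340 kN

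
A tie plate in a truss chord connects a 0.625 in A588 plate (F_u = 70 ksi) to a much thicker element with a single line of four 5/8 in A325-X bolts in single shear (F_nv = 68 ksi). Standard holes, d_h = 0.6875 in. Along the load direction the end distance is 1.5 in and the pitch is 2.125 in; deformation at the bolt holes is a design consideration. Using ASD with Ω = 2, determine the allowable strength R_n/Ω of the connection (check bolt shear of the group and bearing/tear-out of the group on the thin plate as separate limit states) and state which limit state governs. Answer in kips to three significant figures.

Bolt shear: A_b = π·0.625²/4 = 0.3068 in²; R_n = 68 × 0.3068 × 4 × 1 = 83.45 kips → 83.45 / 2 = 41.7 kips.
Bearing (1.2 l_c t F_u ≤ 2.4 d t F_u): upper limit = 2.4·0.625·0.625·70 = 65.62 kips.
  Edge l_c = 1.5 − 0.6875/2 = 1.156 → r_n = 60.7 kips; interior l_c = 2.125 − 0.6875 = 1.438 → r_n = 65.62 kips.
  R_n,bearing = 1·60.7 + 3·65.62 = 257.6 kips → 257.6 / 2 = 129 kips.
Bolt shear governs: 41.7 kips.

41.7 kips (bolt shear governs)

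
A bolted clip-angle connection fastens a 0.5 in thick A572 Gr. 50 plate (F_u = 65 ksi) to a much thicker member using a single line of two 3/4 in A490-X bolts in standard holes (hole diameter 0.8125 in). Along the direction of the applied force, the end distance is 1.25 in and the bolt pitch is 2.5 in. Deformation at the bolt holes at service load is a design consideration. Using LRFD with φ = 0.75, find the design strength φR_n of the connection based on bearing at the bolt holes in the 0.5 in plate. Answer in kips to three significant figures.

Per bolt r_n = 1.2 l_c t F_u ≤ 2.4 d t F_u; upper limit = 2.4 × 0.75 × 0.5 × 65 = 58.5 kips.
Edge bolt: l_c = 1.25 − 0.8125/2 = 0.8438 in → 1.2 × 0.8438 × 0.5 × 65 = 32.91 → r_n = 32.91 kips.
Interior bolts: l_c = 2.5 − 0.8125 = 1.688 in → 1.2 × 1.688 × 0.5 × 65 = 65.81 → r_n = 58.5 kips.
R_n = 1 × 32.91 + 1 × 58.5 = 91.41 kips.
Design strength φR_n = 0.75 × 91.41 = 68.6 kips.

68.6 kips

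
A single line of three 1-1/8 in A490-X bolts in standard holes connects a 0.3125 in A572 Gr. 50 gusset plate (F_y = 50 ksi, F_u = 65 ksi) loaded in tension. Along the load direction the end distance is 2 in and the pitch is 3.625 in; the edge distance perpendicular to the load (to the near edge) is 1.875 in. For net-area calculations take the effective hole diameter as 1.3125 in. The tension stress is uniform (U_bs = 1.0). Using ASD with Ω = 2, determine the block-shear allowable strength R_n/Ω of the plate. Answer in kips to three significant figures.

48.8 kips

Shear plane L_v = 2 + 2·3.625 = 9.25 in; A_gv = 9.25 × 0.3125 = 2.891 in².
A_nv = (9.25 − 2.5·1.3125) × 0.3125 = 1.865 in².
A_nt = (1.875 − 0.5·1.3125) × 0.3125 = 0.3809 in².
0.6 F_u A_nv = 72.74 kips; 0.6 F_y A_gv = 86.72 kips → shear rupture governs the shear term.
R_n = 72.74 + 1.0 × 65 × 0.3809 = 97.5 kips.
Allowable strength R_n/Ω = 97.5 / 2 = 48.8 kips.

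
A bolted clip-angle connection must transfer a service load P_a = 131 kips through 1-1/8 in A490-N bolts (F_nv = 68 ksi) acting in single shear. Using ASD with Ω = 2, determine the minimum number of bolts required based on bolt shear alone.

A_b = π·1.125²/4 = 0.994 in².
Per-bolt allowable strength R_n/Ω = 68 × 0.994 × 1 / 2 = 33.8 kips.
n ≥ 131 / 33.8 = 3.876 → use 4 bolts.

4 bolts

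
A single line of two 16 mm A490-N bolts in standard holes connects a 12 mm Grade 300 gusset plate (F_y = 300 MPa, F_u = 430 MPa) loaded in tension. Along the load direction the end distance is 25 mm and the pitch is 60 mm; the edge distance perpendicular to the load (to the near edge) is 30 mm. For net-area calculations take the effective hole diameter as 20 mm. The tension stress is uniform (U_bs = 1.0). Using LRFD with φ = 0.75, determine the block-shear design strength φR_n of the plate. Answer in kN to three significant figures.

Shear plane L_v = 25 + 1·60 = 85 mm; A_gv = 85 × 12 = 1020 mm².
A_nv = (85 − 1.5·20) × 12 = 660 mm².
A_nt = (30 − 0.5·20) × 12 = 240 mm².
0.6 F_u A_nv = 170.3 kN; 0.6 F_y A_gv = 183.6 kN → shear rupture governs the shear term.
R_n = 170.3 + 1.0 × 430 × 240 / 1000 = 273.5 kN.
Design strength φR_n = 0.75 × 273.5 = 205 kN.

205 kN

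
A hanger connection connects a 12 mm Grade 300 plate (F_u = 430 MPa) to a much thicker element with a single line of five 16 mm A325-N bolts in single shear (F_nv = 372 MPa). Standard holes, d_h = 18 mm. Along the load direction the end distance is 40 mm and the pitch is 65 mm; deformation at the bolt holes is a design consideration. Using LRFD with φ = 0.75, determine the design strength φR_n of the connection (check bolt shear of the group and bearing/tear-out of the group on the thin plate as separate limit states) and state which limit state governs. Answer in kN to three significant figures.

Bolt shear: A_b = π·16²/4 = 201.1 mm²; R_n = 372 × 201.1 × 5 × 1 / 1000 = 374 kN → 0.75 × 374 = 280 kN.
Bearing (1.2 l_c t F_u ≤ 2.4 d t F_u): upper limit = 2.4·16·12·430 / 1000 = 198.1 kN.
  Edge l_c = 40 − 18/2 = 31 → r_n = 192 kN; interior l_c = 65 − 18 = 47 → r_n = 198.1 kN.
  R_n,bearing = 1·192 + 4·198.1 = 984.5 kN → 0.75 × 984.5 = 738 kN.
Bolt shear governs: 280 kN.

280 kN (bolt shear governs)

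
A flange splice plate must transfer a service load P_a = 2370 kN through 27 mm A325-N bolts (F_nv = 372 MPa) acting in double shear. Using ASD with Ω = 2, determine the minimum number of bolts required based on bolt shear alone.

A_b = π·27²/4 = 572.6 mm².
Per-bolt allowable strength R_n/Ω = 372 × 572.6 × 2 / 1000 / 2 = 213 kN.
n ≥ 2370 / 213 = 11.13 → use 12 bolts.

12 bolts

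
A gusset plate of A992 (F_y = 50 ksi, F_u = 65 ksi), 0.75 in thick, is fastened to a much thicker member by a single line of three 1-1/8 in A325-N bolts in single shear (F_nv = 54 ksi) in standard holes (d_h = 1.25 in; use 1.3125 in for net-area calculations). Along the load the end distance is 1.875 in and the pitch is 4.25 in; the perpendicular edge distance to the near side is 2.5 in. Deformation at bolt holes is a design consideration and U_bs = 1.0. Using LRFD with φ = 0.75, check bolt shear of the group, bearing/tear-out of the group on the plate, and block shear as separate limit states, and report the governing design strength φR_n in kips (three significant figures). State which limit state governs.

121 kips (bolt shear governs)

Bolt shear: A_b = π·1.125²/4 = 0.994 in²; R_n = 54 × 0.994 × 3 × 1 = 161 kips → 0.75 × 161 = 121 kips.
Bearing: edge l_c = 1.25, r_n = 73.12 kips; interior l_c = 3, r_n = 131.6 kips; R_n = 73.12 + 2·131.6 = 336.4 kips → 252 kips.
Block shear: A_gv = 7.781, A_nv = 5.32, A_nt = 1.383 in²; R_n = min(0.6F_uA_nv, 0.6F_yA_gv) + U_bs·F_u·A_nt = 297.4 kips → 223 kips.
Bolt shear governs: 121 kips.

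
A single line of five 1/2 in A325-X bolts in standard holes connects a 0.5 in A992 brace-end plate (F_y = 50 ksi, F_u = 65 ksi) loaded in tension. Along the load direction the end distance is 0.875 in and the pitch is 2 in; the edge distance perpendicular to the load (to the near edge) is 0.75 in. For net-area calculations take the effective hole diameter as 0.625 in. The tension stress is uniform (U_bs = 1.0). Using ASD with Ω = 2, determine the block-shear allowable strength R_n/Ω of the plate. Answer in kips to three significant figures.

66.2 kips

Shear plane L_v = 0.875 + 4·2 = 8.875 in; A_gv = 8.875 × 0.5 = 4.438 in².
A_nv = (8.875 − 4.5·0.625) × 0.5 = 3.031 in².
A_nt = (0.75 − 0.5·0.625) × 0.5 = 0.2188 in².
0.6 F_u A_nv = 118.2 kips; 0.6 F_y A_gv = 133.1 kips → shear rupture governs the shear term.
R_n = 118.2 + 1.0 × 65 × 0.2188 = 132.4 kips.
Allowable strength R_n/Ω = 132.4 / 2 = 66.2 kips.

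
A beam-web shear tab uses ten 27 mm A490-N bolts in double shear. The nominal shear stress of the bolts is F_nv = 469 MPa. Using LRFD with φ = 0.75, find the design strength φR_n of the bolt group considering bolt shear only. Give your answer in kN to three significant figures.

A_b = π × 27² / 4 = 572.6 mm².
R_n = F_nv · A_b · n · n_s = 469 × 572.6 × 10 × 2 / 1000 = 5371 kN.
Design strength φR_n = 0.75 × 5371 = 4030 kN.

4030 kN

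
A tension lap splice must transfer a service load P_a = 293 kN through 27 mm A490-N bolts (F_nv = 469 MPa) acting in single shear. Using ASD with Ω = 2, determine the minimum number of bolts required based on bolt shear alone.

A_b = π·27²/4 = 572.6 mm².
Per-bolt allowable strength R_n/Ω = 469 × 572.6 × 1 / 1000 / 2 = 134.3 kN.
n ≥ 293 / 134.3 = 2.182 → use 3 bolts.

3 bolts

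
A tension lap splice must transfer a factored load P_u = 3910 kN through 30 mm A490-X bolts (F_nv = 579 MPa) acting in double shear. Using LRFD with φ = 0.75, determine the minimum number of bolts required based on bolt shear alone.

7 bolts

A_b = π·30²/4 = 706.9 mm².
Per-bolt design strength φR_n = 0.75 × 579 × 706.9 × 2 / 1000 = 613.9 kN.
n ≥ 3910 / 613.9 = 6.369 → use 7 bolts.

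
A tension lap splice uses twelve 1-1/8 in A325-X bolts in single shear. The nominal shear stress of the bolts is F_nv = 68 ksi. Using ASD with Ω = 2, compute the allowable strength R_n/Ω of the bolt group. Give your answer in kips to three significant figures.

406 kips

A_b = π × 1.125² / 4 = 0.994 in².
R_n = F_nv · A_b · n · n_s = 68 × 0.994 × 12 × 1 = 811.1 kips.
Allowable strength R_n/Ω = 811.1 / 2 = 406 kips.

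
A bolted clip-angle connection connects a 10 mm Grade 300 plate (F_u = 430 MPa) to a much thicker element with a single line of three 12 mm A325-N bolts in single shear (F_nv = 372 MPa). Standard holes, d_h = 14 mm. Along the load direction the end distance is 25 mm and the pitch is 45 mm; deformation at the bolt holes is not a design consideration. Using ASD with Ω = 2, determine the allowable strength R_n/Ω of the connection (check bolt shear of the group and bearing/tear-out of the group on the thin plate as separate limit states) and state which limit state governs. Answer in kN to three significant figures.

63.1 kN (bolt shear governs)

Bolt shear: A_b = π·12²/4 = 113.1 mm²; R_n = 372 × 113.1 × 3 × 1 / 1000 = 126.2 kN → 126.2 / 2 = 63.1 kN.
Bearing (1.5 l_c t F_u ≤ 3.0 d t F_u): upper limit = 3.0·12·10·430 / 1000 = 154.8 kN.
  Edge l_c = 25 − 14/2 = 18 → r_n = 116.1 kN; interior l_c = 45 − 14 = 31 → r_n = 154.8 kN.
  R_n,bearing = 1·116.1 + 2·154.8 = 425.7 kN → 425.7 / 2 = 213 kN.
Bolt shear governs: 63.1 kN.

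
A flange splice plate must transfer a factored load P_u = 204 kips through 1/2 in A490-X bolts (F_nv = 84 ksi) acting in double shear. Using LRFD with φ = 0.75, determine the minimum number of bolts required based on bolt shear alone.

9 bolts

A_b = π·0.5²/4 = 0.1963 in².
Per-bolt design strength φR_n = 0.75 × 84 × 0.1963 × 2 = 24.74 kips.
n ≥ 204 / 24.74 = 8.246 → use 9 bolts.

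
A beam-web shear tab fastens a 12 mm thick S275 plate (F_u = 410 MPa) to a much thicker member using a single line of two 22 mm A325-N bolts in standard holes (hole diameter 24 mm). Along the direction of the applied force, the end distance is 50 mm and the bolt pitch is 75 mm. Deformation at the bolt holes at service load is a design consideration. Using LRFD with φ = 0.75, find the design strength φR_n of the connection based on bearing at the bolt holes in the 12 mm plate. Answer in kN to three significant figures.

Per bolt r_n = 1.2 l_c t F_u ≤ 2.4 d t F_u; upper limit = 2.4 × 22 × 12 × 410 / 1000 = 259.8 kN.
Edge bolt: l_c = 50 − 24/2 = 38 mm → 1.2 × 38 × 12 × 410 / 1000 = 224.4 → r_n = 224.4 kN.
Interior bolts: l_c = 75 − 24 = 51 mm → 1.2 × 51 × 12 × 410 / 1000 = 301.1 → r_n = 259.8 kN.
R_n = 1 × 224.4 + 1 × 259.8 = 484.1 kN.
Design strength φR_n = 0.75 × 484.1 = 363 kN.

363 kN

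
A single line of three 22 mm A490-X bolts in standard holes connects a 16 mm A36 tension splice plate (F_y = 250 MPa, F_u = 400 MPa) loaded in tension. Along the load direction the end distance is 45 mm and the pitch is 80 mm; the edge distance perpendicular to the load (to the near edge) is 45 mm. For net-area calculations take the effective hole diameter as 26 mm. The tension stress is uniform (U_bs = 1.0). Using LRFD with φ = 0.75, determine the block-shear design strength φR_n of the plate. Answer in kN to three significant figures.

Shear plane L_v = 45 + 2·80 = 205 mm; A_gv = 205 × 16 = 3280 mm².
A_nv = (205 − 2.5·26) × 16 = 2240 mm².
A_nt = (45 − 0.5·26) × 16 = 512 mm².
0.6 F_u A_nv = 537.6 kN; 0.6 F_y A_gv = 492 kN → shear yielding governs the shear term.
R_n = 492 + 1.0 × 400 × 512 / 1000 = 696.8 kN.
Design strength φR_n = 0.75 × 696.8 = 523 kN.

523 kN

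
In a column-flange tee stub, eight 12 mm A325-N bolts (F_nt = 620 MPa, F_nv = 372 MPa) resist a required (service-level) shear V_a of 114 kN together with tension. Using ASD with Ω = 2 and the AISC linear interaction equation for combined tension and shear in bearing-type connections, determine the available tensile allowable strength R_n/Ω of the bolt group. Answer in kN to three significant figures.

175 kN

A_b = π·12²/4 = 113.1 mm²; f_rv = 114 × 1000 / (8 × 113.1) = 126 MPa.
F'_nt = 1.3 F_nt − (Ω F_nt / F_nv) f_rv = 1.3·620 − (2·620/372)·126 = 386 MPa, capped at F_nt → F'_nt = 386 MPa.
R_n = F'_nt · A_b · n = 386 × 113.1 × 8 / 1000 = 349.3 kN.
Allowable strength R_n/Ω = 349.3 / 2 = 175 kN.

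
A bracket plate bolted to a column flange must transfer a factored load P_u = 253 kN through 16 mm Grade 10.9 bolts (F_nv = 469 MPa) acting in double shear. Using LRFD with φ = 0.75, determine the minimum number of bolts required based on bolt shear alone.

A_b = π·16²/4 = 201.1 mm².
Per-bolt design strength φR_n = 0.75 × 469 × 201.1 × 2 / 1000 = 141.4 kN.
n ≥ 253 / 141.4 = 1.789 → use 2 bolts.

2 bolts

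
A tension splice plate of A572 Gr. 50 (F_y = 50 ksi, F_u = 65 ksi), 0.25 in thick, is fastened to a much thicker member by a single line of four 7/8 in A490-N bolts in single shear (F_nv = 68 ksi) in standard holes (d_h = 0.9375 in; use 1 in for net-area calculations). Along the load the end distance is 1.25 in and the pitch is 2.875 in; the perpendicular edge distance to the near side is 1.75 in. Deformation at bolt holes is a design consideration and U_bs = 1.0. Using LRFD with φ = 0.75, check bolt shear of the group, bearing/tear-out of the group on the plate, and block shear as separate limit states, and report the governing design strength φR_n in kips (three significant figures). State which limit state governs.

Bolt shear: A_b = π·0.875²/4 = 0.6013 in²; R_n = 68 × 0.6013 × 4 × 1 = 163.6 kips → 0.75 × 163.6 = 123 kips.
Bearing: edge l_c = 0.7812, r_n = 15.23 kips; interior l_c = 1.938, r_n = 34.12 kips; R_n = 15.23 + 3·34.12 = 117.6 kips → 88.2 kips.
Block shear: A_gv = 2.469, A_nv = 1.594, A_nt = 0.3125 in²; R_n = min(0.6F_uA_nv, 0.6F_yA_gv) + U_bs·F_u·A_nt = 82.47 kips → 61.9 kips.
Block shear governs: 61.9 kips.

61.9 kips (block shear governs)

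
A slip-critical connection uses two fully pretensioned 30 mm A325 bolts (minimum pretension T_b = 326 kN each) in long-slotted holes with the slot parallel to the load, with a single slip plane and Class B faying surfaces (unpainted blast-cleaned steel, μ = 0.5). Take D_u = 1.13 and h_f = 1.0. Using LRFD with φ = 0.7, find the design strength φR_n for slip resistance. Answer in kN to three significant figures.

258 kN

R_n = μ · D_u · h_f · T_b · n_s · n_b = 0.5 × 1.13 × 1.0 × 326 × 1 × 2 = 368.4 kN.
Design strength φR_n = 0.7 × 368.4 = 258 kN.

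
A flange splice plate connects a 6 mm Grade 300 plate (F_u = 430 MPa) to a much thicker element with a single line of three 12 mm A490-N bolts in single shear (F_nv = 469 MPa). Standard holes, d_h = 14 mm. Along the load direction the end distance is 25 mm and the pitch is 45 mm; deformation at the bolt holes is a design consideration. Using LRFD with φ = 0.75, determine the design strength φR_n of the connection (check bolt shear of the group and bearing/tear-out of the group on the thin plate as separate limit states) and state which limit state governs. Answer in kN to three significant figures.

Bolt shear: A_b = π·12²/4 = 113.1 mm²; R_n = 469 × 113.1 × 3 × 1 / 1000 = 159.1 kN → 0.75 × 159.1 = 119 kN.
Bearing (1.2 l_c t F_u ≤ 2.4 d t F_u): upper limit = 2.4·12·6·430 / 1000 = 74.3 kN.
  Edge l_c = 25 − 14/2 = 18 → r_n = 55.73 kN; interior l_c = 45 − 14 = 31 → r_n = 74.3 kN.
  R_n,bearing = 1·55.73 + 2·74.3 = 204.3 kN → 0.75 × 204.3 = 153 kN.
Bolt shear governs: 119 kN.

119 kN (bolt shear governs)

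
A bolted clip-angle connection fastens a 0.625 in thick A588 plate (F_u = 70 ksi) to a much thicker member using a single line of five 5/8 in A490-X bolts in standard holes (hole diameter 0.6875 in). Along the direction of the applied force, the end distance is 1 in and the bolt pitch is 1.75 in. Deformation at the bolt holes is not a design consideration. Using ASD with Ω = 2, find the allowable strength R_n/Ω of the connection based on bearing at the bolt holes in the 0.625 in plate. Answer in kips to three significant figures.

161 kips

Per bolt r_n = 1.5 l_c t F_u ≤ 3.0 d t F_u; upper limit = 3.0 × 0.625 × 0.625 × 70 = 82.03 kips.
Edge bolt: l_c = 1 − 0.6875/2 = 0.6562 in → 1.5 × 0.6562 × 0.625 × 70 = 43.07 → r_n = 43.07 kips.
Interior bolts: l_c = 1.75 − 0.6875 = 1.062 in → 1.5 × 1.062 × 0.625 × 70 = 69.73 → r_n = 69.73 kips.
R_n = 1 × 43.07 + 4 × 69.73 = 322 kips.
Allowable strength R_n/Ω = 322 / 2 = 161 kips.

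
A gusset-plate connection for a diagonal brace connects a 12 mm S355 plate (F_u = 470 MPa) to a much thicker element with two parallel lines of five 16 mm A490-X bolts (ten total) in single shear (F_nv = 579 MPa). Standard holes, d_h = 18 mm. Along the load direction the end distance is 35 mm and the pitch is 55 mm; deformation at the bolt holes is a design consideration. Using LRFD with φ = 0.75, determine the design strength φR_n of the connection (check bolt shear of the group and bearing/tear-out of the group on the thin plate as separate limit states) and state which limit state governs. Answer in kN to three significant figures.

Bolt shear: A_b = π·16²/4 = 201.1 mm²; R_n = 579 × 201.1 × 10 × 1 / 1000 = 1164 kN → 0.75 × 1164 = 873 kN.
Bearing (1.2 l_c t F_u ≤ 2.4 d t F_u): upper limit = 2.4·16·12·470 / 1000 = 216.6 kN.
  Edge l_c = 35 − 18/2 = 26 → r_n = 176 kN; interior l_c = 55 − 18 = 37 → r_n = 216.6 kN.
  R_n,bearing = 2·176 + 8·216.6 = 2085 kN → 0.75 × 2085 = 1560 kN.
Bolt shear governs: 873 kN.

873 kN (bolt shear governs)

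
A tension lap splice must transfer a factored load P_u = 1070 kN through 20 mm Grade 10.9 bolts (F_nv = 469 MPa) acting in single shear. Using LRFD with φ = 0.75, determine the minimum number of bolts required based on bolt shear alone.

A_b = π·20²/4 = 314.2 mm².
Per-bolt design strength φR_n = 0.75 × 469 × 314.2 × 1 / 1000 = 110.5 kN.
n ≥ 1070 / 110.5 = 9.683 → use 10 bolts.

10 bolts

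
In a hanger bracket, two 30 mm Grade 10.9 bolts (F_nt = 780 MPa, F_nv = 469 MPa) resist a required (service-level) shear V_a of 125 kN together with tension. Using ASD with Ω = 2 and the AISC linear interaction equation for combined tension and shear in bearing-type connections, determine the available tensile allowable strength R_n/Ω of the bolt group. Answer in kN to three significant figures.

A_b = π·30²/4 = 706.9 mm²; f_rv = 125 × 1000 / (2 × 706.9) = 88.42 MPa.
F'_nt = 1.3 F_nt − (Ω F_nt / F_nv) f_rv = 1.3·780 − (2·780/469)·88.42 = 719.9 MPa, capped at F_nt → F'_nt = 719.9 MPa.
R_n = F'_nt · A_b · n = 719.9 × 706.9 × 2 / 1000 = 1018 kN.
Allowable strength R_n/Ω = 1018 / 2 = 509 kN.

509 kN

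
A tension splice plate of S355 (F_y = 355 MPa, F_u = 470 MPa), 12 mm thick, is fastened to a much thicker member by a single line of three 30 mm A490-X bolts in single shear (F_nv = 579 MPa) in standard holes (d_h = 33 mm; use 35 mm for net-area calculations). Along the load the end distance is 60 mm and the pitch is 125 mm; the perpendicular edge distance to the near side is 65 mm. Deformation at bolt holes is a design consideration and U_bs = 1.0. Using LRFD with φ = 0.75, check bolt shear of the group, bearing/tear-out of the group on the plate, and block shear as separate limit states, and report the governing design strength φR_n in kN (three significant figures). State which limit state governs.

Bolt shear: A_b = π·30²/4 = 706.9 mm²; R_n = 579 × 706.9 × 3 × 1 / 1000 = 1228 kN → 0.75 × 1228 = 921 kN.
Bearing: edge l_c = 43.5, r_n = 294.4 kN; interior l_c = 92, r_n = 406.1 kN; R_n = 294.4 + 2·406.1 = 1107 kN → 830 kN.
Block shear: A_gv = 3720, A_nv = 2670, A_nt = 570 mm²; R_n = min(0.6F_uA_nv, 0.6F_yA_gv) + U_bs·F_u·A_nt = 1021 kN → 766 kN.
Block shear governs: 766 kN.

766 kN (block shear governs)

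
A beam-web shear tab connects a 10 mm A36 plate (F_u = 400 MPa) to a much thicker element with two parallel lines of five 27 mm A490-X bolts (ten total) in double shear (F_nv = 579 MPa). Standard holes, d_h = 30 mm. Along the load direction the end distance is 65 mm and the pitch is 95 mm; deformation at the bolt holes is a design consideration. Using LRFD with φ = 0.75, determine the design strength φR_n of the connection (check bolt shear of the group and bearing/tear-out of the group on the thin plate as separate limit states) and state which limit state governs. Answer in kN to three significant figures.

Bolt shear: A_b = π·27²/4 = 572.6 mm²; R_n = 579 × 572.6 × 10 × 2 / 1000 = 6630 kN → 0.75 × 6630 = 4970 kN.
Bearing (1.2 l_c t F_u ≤ 2.4 d t F_u): upper limit = 2.4·27·10·400 / 1000 = 259.2 kN.
  Edge l_c = 65 − 30/2 = 50 → r_n = 240 kN; interior l_c = 95 − 30 = 65 → r_n = 259.2 kN.
  R_n,bearing = 2·240 + 8·259.2 = 2554 kN → 0.75 × 2554 = 1920 kN.
Bearing governs: 1920 kN.

1920 kN (bearing governs)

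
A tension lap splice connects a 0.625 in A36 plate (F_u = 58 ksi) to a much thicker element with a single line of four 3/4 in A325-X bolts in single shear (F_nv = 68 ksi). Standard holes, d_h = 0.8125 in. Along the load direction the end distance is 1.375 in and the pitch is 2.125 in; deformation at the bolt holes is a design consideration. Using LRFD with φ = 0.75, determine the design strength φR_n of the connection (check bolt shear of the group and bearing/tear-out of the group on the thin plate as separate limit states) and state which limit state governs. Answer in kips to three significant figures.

90.1 kips (bolt shear governs)

Bolt shear: A_b = π·0.75²/4 = 0.4418 in²; R_n = 68 × 0.4418 × 4 × 1 = 120.2 kips → 0.75 × 120.2 = 90.1 kips.
Bearing (1.2 l_c t F_u ≤ 2.4 d t F_u): upper limit = 2.4·0.75·0.625·58 = 65.25 kips.
  Edge l_c = 1.375 − 0.8125/2 = 0.9688 → r_n = 42.14 kips; interior l_c = 2.125 − 0.8125 = 1.312 → r_n = 57.09 kips.
  R_n,bearing = 1·42.14 + 3·57.09 = 213.4 kips → 0.75 × 213.4 = 160 kips.
Bolt shear governs: 90.1 kips.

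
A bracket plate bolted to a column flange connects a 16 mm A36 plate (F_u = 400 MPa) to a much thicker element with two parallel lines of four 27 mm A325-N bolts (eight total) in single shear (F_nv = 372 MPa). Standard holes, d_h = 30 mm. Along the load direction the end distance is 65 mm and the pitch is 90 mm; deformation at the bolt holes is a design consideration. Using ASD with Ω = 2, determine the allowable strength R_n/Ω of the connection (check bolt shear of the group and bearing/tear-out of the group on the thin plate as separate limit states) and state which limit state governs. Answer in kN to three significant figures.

852 kN (bolt shear governs)

Bolt shear: A_b = π·27²/4 = 572.6 mm²; R_n = 372 × 572.6 × 8 × 1 / 1000 = 1704 kN → 1704 / 2 = 852 kN.
Bearing (1.2 l_c t F_u ≤ 2.4 d t F_u): upper limit = 2.4·27·16·400 / 1000 = 414.7 kN.
  Edge l_c = 65 − 30/2 = 50 → r_n = 384 kN; interior l_c = 90 − 30 = 60 → r_n = 414.7 kN.
  R_n,bearing = 2·384 + 6·414.7 = 3256 kN → 3256 / 2 = 1630 kN.
Bolt shear governs: 852 kN.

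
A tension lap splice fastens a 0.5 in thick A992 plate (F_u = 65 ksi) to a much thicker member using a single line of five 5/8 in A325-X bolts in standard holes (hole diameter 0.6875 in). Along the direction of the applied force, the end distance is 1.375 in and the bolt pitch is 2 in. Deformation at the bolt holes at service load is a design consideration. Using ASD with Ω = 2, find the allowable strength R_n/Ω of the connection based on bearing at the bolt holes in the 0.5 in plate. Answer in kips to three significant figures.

Per bolt r_n = 1.2 l_c t F_u ≤ 2.4 d t F_u; upper limit = 2.4 × 0.625 × 0.5 × 65 = 48.75 kips.
Edge bolt: l_c = 1.375 − 0.6875/2 = 1.031 in → 1.2 × 1.031 × 0.5 × 65 = 40.22 → r_n = 40.22 kips.
Interior bolts: l_c = 2 − 0.6875 = 1.312 in → 1.2 × 1.312 × 0.5 × 65 = 51.19 → r_n = 48.75 kips.
R_n = 1 × 40.22 + 4 × 48.75 = 235.2 kips.
Allowable strength R_n/Ω = 235.2 / 2 = 118 kips.

118 kips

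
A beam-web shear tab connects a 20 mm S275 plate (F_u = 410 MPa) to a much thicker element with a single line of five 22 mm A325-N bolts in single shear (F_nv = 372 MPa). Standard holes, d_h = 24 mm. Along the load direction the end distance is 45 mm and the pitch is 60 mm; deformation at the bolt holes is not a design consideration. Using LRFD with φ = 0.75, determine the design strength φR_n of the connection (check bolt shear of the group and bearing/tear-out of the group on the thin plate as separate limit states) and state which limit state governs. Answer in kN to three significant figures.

Bolt shear: A_b = π·22²/4 = 380.1 mm²; R_n = 372 × 380.1 × 5 × 1 / 1000 = 707 kN → 0.75 × 707 = 530 kN.
Bearing (1.5 l_c t F_u ≤ 3.0 d t F_u): upper limit = 3.0·22·20·410 / 1000 = 541.2 kN.
  Edge l_c = 45 − 24/2 = 33 → r_n = 405.9 kN; interior l_c = 60 − 24 = 36 → r_n = 442.8 kN.
  R_n,bearing = 1·405.9 + 4·442.8 = 2177 kN → 0.75 × 2177 = 1630 kN.
Bolt shear governs: 530 kN.

530 kN (bolt shear governs)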